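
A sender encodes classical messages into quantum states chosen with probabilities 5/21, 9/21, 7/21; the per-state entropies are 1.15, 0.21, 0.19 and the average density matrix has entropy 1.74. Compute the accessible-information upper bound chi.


chi = S(rho) - sum_i p_i * S(rho_i)
Weighted entropy = 5/21 * 1.15 + 9/21 * 0.21 + 7/21 * 0.19
= 0.4271
chi = 1.74 - 0.4271
= 1.3129

1.3129


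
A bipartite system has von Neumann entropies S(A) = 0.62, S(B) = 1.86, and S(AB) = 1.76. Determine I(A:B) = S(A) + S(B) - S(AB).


I(A:B) = S(A) + S(B) - S(AB)
= 0.62 + 1.86 - 1.76
= 0.7200

0.7200


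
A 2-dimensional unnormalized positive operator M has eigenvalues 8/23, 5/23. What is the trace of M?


tr(M) = sum of eigenvalues
= 8/23 + 5/23
= 13/23
= 0.5652

0.5652


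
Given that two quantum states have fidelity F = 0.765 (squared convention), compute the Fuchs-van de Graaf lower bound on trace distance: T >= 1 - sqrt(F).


Fuchs-van de Graaf (squared-fidelity convention): 1 - sqrt(F) <= T <= sqrt(1 - F).
Lower bound: T >= 1 - sqrt(F)
sqrt(F) = sqrt(0.765) = 0.8746
T >= 1 - 0.8746
T >= 0.1254

0.1254


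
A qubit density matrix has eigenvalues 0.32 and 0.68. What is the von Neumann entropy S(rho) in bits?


S = -p*log2(p) - (1-p)*log2(1-p)
p = 0.3200, 1-p = 0.6800
= -0.3200 * log2(0.3200) - 0.6800 * log2(0.6800)
= -(-0.5260) - (-0.3783)
= 0.9044

0.9044


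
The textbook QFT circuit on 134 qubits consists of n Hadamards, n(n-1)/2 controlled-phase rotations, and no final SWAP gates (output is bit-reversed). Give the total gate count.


Hadamard gates: 134
Controlled rotations: n*(n-1)/2 = 134*133/2 = 8911
SWAP gates: 0 (omitted)
Total = 134 + 8911
= 9045

9045


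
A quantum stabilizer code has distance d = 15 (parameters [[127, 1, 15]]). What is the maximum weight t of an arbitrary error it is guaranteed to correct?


Code parameters: [[127, 1, 15]], distance d = 15.
Number of correctable errors = floor((d-1)/2)
= floor((15 - 1)/2)
= floor(14/2)
= 7

7


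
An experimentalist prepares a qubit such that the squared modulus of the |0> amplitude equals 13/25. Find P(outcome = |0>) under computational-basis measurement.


|alpha|^2 = 13/25 = 0.5200
|beta|^2 = 1 - 13/25 = 12/25 = 0.4800
P(|0>) = |alpha|^2 = 0.5200

0.5200


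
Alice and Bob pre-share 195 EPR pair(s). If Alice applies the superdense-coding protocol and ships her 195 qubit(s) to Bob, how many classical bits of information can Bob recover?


Superdense coding allows 2 classical bits per shared entangled pair.
195 pair(s) -> 2 * 195 = 390 classical bits

390


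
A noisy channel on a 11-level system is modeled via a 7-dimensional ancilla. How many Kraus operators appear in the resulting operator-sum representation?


Tracing out the environment in an orthonormal basis {|i>_E} gives Kraus operators K_i = <i|_E U |0>_E.
Number of Kraus operators = dim(H_env) = d_env
= 7

7


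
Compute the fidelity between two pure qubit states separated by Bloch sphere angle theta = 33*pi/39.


For states separated by angle theta on Bloch sphere:
F = cos^2(theta/2)
theta = 33*pi/39 = 2.6583
theta/2 = 1.3291
cos(theta/2) = 0.2393
F = 0.0573

0.0573


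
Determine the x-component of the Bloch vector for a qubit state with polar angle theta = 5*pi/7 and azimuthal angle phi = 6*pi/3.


theta = 2.2440, phi = 6.2832
r_x = sin(theta)*cos(phi) = 0.7818 * 1.0000
r_x = 0.7818

0.7818


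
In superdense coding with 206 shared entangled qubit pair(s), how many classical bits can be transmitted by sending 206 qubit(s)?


Superdense coding allows 2 classical bits per shared entangled pair.
206 pair(s) -> 2 * 206 = 412 classical bits

412


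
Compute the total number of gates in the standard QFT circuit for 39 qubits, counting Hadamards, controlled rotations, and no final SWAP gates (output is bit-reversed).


Hadamard gates: 39
Controlled rotations: n*(n-1)/2 = 39*38/2 = 741
SWAP gates: 0 (omitted)
Total = 39 + 741
= 780

780


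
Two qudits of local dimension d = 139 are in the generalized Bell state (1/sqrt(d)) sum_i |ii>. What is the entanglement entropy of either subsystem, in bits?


For a maximally entangled state in d x d:
S = log2(d) = log2(139)
= 7.1189

7.1189


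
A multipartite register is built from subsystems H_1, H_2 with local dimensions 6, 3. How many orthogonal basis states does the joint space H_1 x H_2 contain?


dim(H_1 x H_2) = 6 * 3
= 18

18


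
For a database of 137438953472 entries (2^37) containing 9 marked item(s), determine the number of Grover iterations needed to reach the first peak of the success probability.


After j Grover iterations the success probability is P(j) = sin^2((2j+1)*theta), where sin(theta) = sqrt(k/N).
N = 2^37 = 137438953472, k = 9
sin(theta) = sqrt(k/N) = 8.092194914e-06
theta = arcsin(sqrt(k/N)) = 8.092194914e-06 rad
P(j) reaches its first maximum when (2j+1)*theta is as close as possible to pi/2, i.e. j = round(pi/(4*theta) - 1/2).
pi/(4*theta) - 1/2 = 97055.7587
(For comparison, the common estimate pi/4 * sqrt(N/k) = 97056.2587; the exact maximiser is used here.)
Optimal iterations = 97056

97056


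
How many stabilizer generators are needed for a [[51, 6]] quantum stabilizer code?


For an [[n,k]] stabilizer code:
Number of stabilizer generators = n - k
= 51 - 6
= 45

45


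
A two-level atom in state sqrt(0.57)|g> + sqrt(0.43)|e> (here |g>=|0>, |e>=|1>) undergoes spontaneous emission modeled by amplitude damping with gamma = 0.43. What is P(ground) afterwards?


For amplitude damping with parameter gamma on state sqrt(a)|0> + sqrt(b)|1>:
alpha^2 = 0.57, beta^2 = 0.43
P(|0>) = alpha^2 + gamma * beta^2
= 0.57 + 0.43 * 0.43
= 0.57 + 0.1849
= 0.7549

0.7549


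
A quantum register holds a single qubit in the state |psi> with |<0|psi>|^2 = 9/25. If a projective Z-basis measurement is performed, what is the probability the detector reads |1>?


|alpha|^2 = 9/25 = 0.3600
|beta|^2 = 1 - 9/25 = 16/25 = 0.6400
P(|1>) = |beta|^2 = 0.6400

0.6400


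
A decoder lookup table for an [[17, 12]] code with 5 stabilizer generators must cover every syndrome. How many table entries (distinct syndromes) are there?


Each stabilizer generator gives a binary (+1 or -1) measurement outcome.
With 5 independent generators:
Total syndromes = 2^5
= 32

32


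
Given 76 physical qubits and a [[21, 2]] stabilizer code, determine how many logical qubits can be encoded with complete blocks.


Each code block uses 21 physical qubits for 2 logical qubit(s).
Number of complete blocks = floor(76 / 21) = 3
Logical qubits = 3 * 2
= 6

6


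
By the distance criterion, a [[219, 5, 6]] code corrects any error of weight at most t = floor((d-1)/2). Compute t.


Code parameters: [[219, 5, 6]], distance d = 6.
Number of correctable errors = floor((d-1)/2)
= floor((6 - 1)/2)
= floor(5/2)
= 2

2


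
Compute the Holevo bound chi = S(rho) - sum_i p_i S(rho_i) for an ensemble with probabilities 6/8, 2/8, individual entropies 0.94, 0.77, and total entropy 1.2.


chi = S(rho) - sum_i p_i * S(rho_i)
Weighted entropy = 6/8 * 0.94 + 2/8 * 0.77
= 0.8975
chi = 1.2 - 0.8975
= 0.3025

0.3025


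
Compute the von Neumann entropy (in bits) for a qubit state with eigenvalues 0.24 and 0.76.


S = -p*log2(p) - (1-p)*log2(1-p)
p = 0.2400, 1-p = 0.7600
= -0.2400 * log2(0.2400) - 0.7600 * log2(0.7600)
= -(-0.4941) - (-0.3009)
= 0.7950

0.7950


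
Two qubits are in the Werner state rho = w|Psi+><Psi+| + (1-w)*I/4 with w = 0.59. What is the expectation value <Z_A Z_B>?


|Psi+> = (|01> + |10>)/sqrt(2)
For the pure Bell state, <Z_A Z_B> = -1 (Bell-state Pauli correlator).
The maximally-mixed part I/4 has tr(I/4 * P tensor P) = 0 for any traceless Pauli P.
So <Z_A Z_B>_rho = w * (-1) + (1 - w) * 0
= 0.59 * (-1)
= -0.5900

-0.5900


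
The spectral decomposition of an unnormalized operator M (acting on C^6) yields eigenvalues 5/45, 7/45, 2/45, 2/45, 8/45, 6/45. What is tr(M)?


tr(M) = sum of eigenvalues
= 5/45 + 7/45 + 2/45 + 2/45 + 8/45 + 6/45
= 30/45
= 0.6667

0.6667


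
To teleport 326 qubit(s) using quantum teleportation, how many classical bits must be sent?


Quantum teleportation requires 2 classical bits per qubit teleported.
326 qubit(s) -> 2 * 326 = 652 classical bits

652


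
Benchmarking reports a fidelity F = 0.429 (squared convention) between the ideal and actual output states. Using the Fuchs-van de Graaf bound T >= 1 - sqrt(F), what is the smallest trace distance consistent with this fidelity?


Fuchs-van de Graaf (squared-fidelity convention): 1 - sqrt(F) <= T <= sqrt(1 - F).
Lower bound: T >= 1 - sqrt(F)
sqrt(F) = sqrt(0.429) = 0.6550
T >= 1 - 0.6550
T >= 0.3450

0.3450


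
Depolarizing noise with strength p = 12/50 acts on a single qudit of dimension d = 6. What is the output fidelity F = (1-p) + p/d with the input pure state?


F = (1-p) + p/d
= (1 - 0.2400) + 0.2400/6
= 0.7600 + 0.0400
= 0.8000

0.8000


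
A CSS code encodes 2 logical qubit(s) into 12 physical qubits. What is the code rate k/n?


Code rate R = k/n
= 2/12
= 0.1667

0.1667


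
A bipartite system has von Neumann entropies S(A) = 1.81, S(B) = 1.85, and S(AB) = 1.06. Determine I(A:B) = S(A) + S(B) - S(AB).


I(A:B) = S(A) + S(B) - S(AB)
= 1.81 + 1.85 - 1.06
= 2.6000

2.6000


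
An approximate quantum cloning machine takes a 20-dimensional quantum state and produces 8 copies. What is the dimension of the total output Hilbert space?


Output space = H^(tensor 8) where dim(H) = 20
dim = 20^8
= 400 (after 2 factors)
= 8000 (after 3 factors)
= 160000 (after 4 factors)
= 3200000 (after 5 factors)
= 64000000 (after 6 factors)
= 1280000000 (after 7 factors)
= 25600000000 (after 8 factors)
= 25600000000

25600000000


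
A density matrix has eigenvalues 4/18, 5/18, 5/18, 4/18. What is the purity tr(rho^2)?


tr(rho^2) = sum of eigenvalues squared
= (4/18)^2 + (5/18)^2 + (5/18)^2 + (4/18)^2
= (16 + 25 + 25 + 16) / 324
= 82/324
= 0.2531

0.2531


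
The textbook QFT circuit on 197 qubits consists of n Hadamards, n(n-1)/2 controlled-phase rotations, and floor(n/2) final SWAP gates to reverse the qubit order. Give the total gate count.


Hadamard gates: 197
Controlled rotations: n*(n-1)/2 = 197*196/2 = 19306
SWAP gates: floor(n/2) = floor(197/2) = 98
Total = 197 + 19306 + 98
= 19601

19601


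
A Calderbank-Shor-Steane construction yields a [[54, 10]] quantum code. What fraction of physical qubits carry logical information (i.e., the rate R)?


Code rate R = k/n
= 10/54
= 0.1852

0.1852


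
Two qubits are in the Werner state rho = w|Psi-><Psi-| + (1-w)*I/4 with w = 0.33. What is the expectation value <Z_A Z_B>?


|Psi-> = (|01> - |10>)/sqrt(2)
For the pure Bell state, <Z_A Z_B> = -1 (Bell-state Pauli correlator).
The maximally-mixed part I/4 has tr(I/4 * P tensor P) = 0 for any traceless Pauli P.
So <Z_A Z_B>_rho = w * (-1) + (1 - w) * 0
= 0.33 * (-1)
= -0.3300

-0.3300


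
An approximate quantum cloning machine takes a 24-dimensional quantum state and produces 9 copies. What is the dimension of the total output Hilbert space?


Output space = H^(tensor 9) where dim(H) = 24
dim = 24^9
= 576 (after 2 factors)
= 13824 (after 3 factors)
= 331776 (after 4 factors)
= 7962624 (after 5 factors)
= 191102976 (after 6 factors)
= 4586471424 (after 7 factors)
= 110075314176 (after 8 factors)
= 2641807540224 (after 9 factors)
= 2641807540224

2641807540224


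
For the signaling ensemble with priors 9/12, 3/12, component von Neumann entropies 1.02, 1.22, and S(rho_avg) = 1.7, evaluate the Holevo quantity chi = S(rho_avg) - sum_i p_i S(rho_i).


chi = S(rho) - sum_i p_i * S(rho_i)
Weighted entropy = 9/12 * 1.02 + 3/12 * 1.22
= 1.0700
chi = 1.7 - 1.0700
= 0.6300

0.6300


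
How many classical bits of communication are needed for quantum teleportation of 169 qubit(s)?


Quantum teleportation requires 2 classical bits per qubit teleported.
169 qubit(s) -> 2 * 169 = 338 classical bits

338


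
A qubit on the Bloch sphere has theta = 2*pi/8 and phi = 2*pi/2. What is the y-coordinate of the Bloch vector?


theta = 0.7854, phi = 3.1416
r_y = sin(theta)*sin(phi) = 0.7071 * 0.0000
r_y = 0.0000

0.0000


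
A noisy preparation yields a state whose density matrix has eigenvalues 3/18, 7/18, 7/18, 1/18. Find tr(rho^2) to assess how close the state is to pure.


tr(rho^2) = sum of eigenvalues squared
= (3/18)^2 + (7/18)^2 + (7/18)^2 + (1/18)^2
= (9 + 49 + 49 + 1) / 324
= 108/324
= 0.3333

0.3333


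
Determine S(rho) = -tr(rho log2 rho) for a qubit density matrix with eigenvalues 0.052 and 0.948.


S = -p*log2(p) - (1-p)*log2(1-p)
p = 0.0520, 1-p = 0.9480
= -0.0520 * log2(0.0520) - 0.9480 * log2(0.9480)
= -(-0.2218) - (-0.0730)
= 0.2948

0.2948


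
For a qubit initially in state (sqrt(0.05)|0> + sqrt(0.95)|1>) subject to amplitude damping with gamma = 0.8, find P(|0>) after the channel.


For amplitude damping with parameter gamma on state sqrt(a)|0> + sqrt(b)|1>:
alpha^2 = 0.05, beta^2 = 0.95
P(|0>) = alpha^2 + gamma * beta^2
= 0.05 + 0.8 * 0.95
= 0.05 + 0.7600
= 0.8100

0.8100


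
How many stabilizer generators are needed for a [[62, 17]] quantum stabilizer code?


For an [[n,k]] stabilizer code:
Number of stabilizer generators = n - k
= 62 - 17
= 45

45


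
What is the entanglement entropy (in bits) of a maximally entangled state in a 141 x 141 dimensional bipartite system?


For a maximally entangled state in d x d:
S = log2(d) = log2(141)
= 7.1396

7.1396


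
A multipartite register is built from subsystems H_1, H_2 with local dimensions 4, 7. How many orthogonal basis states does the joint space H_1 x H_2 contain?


dim(H_1 x H_2) = 4 * 7
= 28

28


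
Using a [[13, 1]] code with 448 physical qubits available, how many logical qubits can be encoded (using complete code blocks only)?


Each code block uses 13 physical qubits for 1 logical qubit(s).
Number of complete blocks = floor(448 / 13) = 34
Logical qubits = 34 * 1
= 34

34


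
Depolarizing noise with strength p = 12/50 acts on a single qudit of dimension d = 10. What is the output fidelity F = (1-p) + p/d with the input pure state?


F = (1-p) + p/d
= (1 - 0.2400) + 0.2400/10
= 0.7600 + 0.0240
= 0.7840

0.7840


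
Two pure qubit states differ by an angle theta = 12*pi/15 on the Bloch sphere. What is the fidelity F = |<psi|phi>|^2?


For states separated by angle theta on Bloch sphere:
F = cos^2(theta/2)
theta = 12*pi/15 = 2.5133
theta/2 = 1.2566
cos(theta/2) = 0.3090
F = 0.0955

0.0955


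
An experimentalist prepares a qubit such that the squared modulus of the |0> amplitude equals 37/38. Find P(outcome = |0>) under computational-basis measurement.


|alpha|^2 = 37/38 = 0.9737
|beta|^2 = 1 - 37/38 = 1/38 = 0.0263
P(|0>) = |alpha|^2 = 0.9737

0.9737


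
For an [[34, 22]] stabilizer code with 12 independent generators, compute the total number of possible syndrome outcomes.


Each stabilizer generator gives a binary (+1 or -1) measurement outcome.
With 12 independent generators:
Total syndromes = 2^12
= 4096

4096


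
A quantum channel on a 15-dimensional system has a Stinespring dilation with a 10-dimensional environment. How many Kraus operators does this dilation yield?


Tracing out the environment in an orthonormal basis {|i>_E} gives Kraus operators K_i = <i|_E U |0>_E.
Number of Kraus operators = dim(H_env) = d_env
= 10

10


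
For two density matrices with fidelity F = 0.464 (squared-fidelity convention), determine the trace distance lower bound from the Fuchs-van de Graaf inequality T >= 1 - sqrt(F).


Fuchs-van de Graaf (squared-fidelity convention): 1 - sqrt(F) <= T <= sqrt(1 - F).
Lower bound: T >= 1 - sqrt(F)
sqrt(F) = sqrt(0.464) = 0.6812
T >= 1 - 0.6812
T >= 0.3188

0.3188


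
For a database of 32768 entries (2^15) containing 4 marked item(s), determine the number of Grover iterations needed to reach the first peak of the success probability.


After j Grover iterations the success probability is P(j) = sin^2((2j+1)*theta), where sin(theta) = sqrt(k/N).
N = 2^15 = 32768, k = 4
sin(theta) = sqrt(k/N) = 0.01104854346
theta = arcsin(sqrt(k/N)) = 0.01104876825 rad
P(j) reaches its first maximum when (2j+1)*theta is as close as possible to pi/2, i.e. j = round(pi/(4*theta) - 1/2).
pi/(4*theta) - 1/2 = 70.5847
(For comparison, the common estimate pi/4 * sqrt(N/k) = 71.0861; the exact maximiser is used here.)
Optimal iterations = 71

71


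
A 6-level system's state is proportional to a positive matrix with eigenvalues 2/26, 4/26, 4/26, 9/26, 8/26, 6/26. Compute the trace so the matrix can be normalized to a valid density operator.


tr(M) = sum of eigenvalues
= 2/26 + 4/26 + 4/26 + 9/26 + 8/26 + 6/26
= 33/26
= 1.2692

1.2692


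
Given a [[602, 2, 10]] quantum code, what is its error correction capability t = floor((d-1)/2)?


Code parameters: [[602, 2, 10]], distance d = 10.
Number of correctable errors = floor((d-1)/2)
= floor((10 - 1)/2)
= floor(9/2)
= 4

4


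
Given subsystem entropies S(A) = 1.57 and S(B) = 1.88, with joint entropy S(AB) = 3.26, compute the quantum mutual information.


I(A:B) = S(A) + S(B) - S(AB)
= 1.57 + 1.88 - 3.26
= 0.1900

0.1900


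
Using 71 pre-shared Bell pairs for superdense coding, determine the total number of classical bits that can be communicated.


Superdense coding allows 2 classical bits per shared entangled pair.
71 pair(s) -> 2 * 71 = 142 classical bits

142


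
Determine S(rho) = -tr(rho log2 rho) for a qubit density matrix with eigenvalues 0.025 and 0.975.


S = -p*log2(p) - (1-p)*log2(1-p)
p = 0.0250, 1-p = 0.9750
= -0.0250 * log2(0.0250) - 0.9750 * log2(0.9750)
= -(-0.1330) - (-0.0356)
= 0.1687

0.1687


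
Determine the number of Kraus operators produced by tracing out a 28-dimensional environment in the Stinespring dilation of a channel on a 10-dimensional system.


Tracing out the environment in an orthonormal basis {|i>_E} gives Kraus operators K_i = <i|_E U |0>_E.
Number of Kraus operators = dim(H_env) = d_env
= 28

28


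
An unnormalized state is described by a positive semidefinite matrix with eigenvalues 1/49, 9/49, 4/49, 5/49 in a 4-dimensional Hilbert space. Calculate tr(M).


tr(M) = sum of eigenvalues
= 1/49 + 9/49 + 4/49 + 5/49
= 19/49
= 0.3878

0.3878


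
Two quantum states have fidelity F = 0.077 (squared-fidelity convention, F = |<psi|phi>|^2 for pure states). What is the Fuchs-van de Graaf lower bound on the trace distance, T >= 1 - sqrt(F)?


Fuchs-van de Graaf (squared-fidelity convention): 1 - sqrt(F) <= T <= sqrt(1 - F).
Lower bound: T >= 1 - sqrt(F)
sqrt(F) = sqrt(0.077) = 0.2775
T >= 1 - 0.2775
T >= 0.7225

0.7225


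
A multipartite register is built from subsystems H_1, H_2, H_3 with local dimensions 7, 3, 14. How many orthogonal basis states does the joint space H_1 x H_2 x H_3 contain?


dim(H_1 x H_2 x H_3) = 7 * 3 * 14
= 21 * 14
= 294

294


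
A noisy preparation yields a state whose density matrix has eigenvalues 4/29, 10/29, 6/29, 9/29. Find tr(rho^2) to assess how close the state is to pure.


tr(rho^2) = sum of eigenvalues squared
= (4/29)^2 + (10/29)^2 + (6/29)^2 + (9/29)^2
= (16 + 100 + 36 + 81) / 841
= 233/841
= 0.2771

0.2771


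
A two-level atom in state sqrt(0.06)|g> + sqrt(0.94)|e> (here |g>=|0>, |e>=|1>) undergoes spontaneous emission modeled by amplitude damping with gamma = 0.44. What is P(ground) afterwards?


For amplitude damping with parameter gamma on state sqrt(a)|0> + sqrt(b)|1>:
alpha^2 = 0.06, beta^2 = 0.94
P(|0>) = alpha^2 + gamma * beta^2
= 0.06 + 0.44 * 0.94
= 0.06 + 0.4136
= 0.4736

0.4736


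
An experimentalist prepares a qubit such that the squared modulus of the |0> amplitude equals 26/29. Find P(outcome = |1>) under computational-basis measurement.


|alpha|^2 = 26/29 = 0.8966
|beta|^2 = 1 - 26/29 = 3/29 = 0.1034
P(|1>) = |beta|^2 = 0.1034

0.1034


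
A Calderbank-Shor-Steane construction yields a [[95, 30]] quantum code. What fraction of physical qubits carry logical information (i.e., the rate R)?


Code rate R = k/n
= 30/95
= 0.3158

0.3158


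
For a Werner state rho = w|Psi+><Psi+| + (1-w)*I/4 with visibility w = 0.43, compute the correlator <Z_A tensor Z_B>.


|Psi+> = (|01> + |10>)/sqrt(2)
For the pure Bell state, <Z_A Z_B> = -1 (Bell-state Pauli correlator).
The maximally-mixed part I/4 has tr(I/4 * P tensor P) = 0 for any traceless Pauli P.
So <Z_A Z_B>_rho = w * (-1) + (1 - w) * 0
= 0.43 * (-1)
= -0.4300

-0.4300


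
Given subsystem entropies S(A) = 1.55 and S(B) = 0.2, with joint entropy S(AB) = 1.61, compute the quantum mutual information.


I(A:B) = S(A) + S(B) - S(AB)
= 1.55 + 0.2 - 1.61
= 0.1400

0.1400


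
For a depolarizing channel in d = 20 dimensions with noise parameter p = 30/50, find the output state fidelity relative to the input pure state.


F = (1-p) + p/d
= (1 - 0.6000) + 0.6000/20
= 0.4000 + 0.0300
= 0.4300

0.4300


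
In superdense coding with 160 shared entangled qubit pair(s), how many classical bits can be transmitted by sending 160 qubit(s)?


Superdense coding allows 2 classical bits per shared entangled pair.
160 pair(s) -> 2 * 160 = 320 classical bits

320


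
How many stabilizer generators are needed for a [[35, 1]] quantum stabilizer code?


For an [[n,k]] stabilizer code:
Number of stabilizer generators = n - k
= 35 - 1
= 34

34


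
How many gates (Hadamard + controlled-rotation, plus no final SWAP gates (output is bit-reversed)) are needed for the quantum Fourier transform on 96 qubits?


Hadamard gates: 96
Controlled rotations: n*(n-1)/2 = 96*95/2 = 4560
SWAP gates: 0 (omitted)
Total = 96 + 4560
= 4656

4656


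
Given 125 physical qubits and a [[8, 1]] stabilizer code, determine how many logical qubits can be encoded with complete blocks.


Each code block uses 8 physical qubits for 1 logical qubit(s).
Number of complete blocks = floor(125 / 8) = 15
Logical qubits = 15 * 1
= 15

15


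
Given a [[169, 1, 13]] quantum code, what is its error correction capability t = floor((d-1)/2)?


Code parameters: [[169, 1, 13]], distance d = 13.
Number of correctable errors = floor((d-1)/2)
= floor((13 - 1)/2)
= floor(12/2)
= 6

6


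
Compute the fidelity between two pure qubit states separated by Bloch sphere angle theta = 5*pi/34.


For states separated by angle theta on Bloch sphere:
F = cos^2(theta/2)
theta = 5*pi/34 = 0.4620
theta/2 = 0.2310
cos(theta/2) = 0.9734
F = 0.9476

0.9476


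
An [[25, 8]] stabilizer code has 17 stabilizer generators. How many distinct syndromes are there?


Each stabilizer generator gives a binary (+1 or -1) measurement outcome.
With 17 independent generators:
Total syndromes = 2^17
= 131072

131072


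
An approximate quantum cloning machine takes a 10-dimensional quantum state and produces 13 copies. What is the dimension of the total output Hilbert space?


Output space = H^(tensor 13) where dim(H) = 10
dim = 10^13
= 100 (after 2 factors)
= 1000 (after 3 factors)
= 10000 (after 4 factors)
= 100000 (after 5 factors)
= 1000000 (after 6 factors)
= 10000000 (after 7 factors)
= 100000000 (after 8 factors)
= 1000000000 (after 9 factors)
= 10000000000 (after 10 factors)
= 100000000000 (after 11 factors)
= 1000000000000 (after 12 factors)
= 10000000000000 (after 13 factors)
= 10000000000000

10000000000000


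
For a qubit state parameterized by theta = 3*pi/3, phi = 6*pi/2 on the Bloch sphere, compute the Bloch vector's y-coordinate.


theta = 3.1416, phi = 9.4248
r_y = sin(theta)*sin(phi) = 0.0000 * 0.0000
r_y = 0.0000

0.0000


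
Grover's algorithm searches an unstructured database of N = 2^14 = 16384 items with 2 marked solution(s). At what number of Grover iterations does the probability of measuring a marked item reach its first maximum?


After j Grover iterations the success probability is P(j) = sin^2((2j+1)*theta), where sin(theta) = sqrt(k/N).
N = 2^14 = 16384, k = 2
sin(theta) = sqrt(k/N) = 0.01104854346
theta = arcsin(sqrt(k/N)) = 0.01104876825 rad
P(j) reaches its first maximum when (2j+1)*theta is as close as possible to pi/2, i.e. j = round(pi/(4*theta) - 1/2).
pi/(4*theta) - 1/2 = 70.5847
(For comparison, the common estimate pi/4 * sqrt(N/k) = 71.0861; the exact maximiser is used here.)
Optimal iterations = 71

71


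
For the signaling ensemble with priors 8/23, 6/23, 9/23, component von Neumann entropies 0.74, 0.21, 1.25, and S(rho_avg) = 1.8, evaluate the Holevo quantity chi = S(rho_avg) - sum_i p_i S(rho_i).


chi = S(rho) - sum_i p_i * S(rho_i)
Weighted entropy = 8/23 * 0.74 + 6/23 * 0.21 + 9/23 * 1.25
= 0.8013
chi = 1.8 - 0.8013
= 0.9987

0.9987


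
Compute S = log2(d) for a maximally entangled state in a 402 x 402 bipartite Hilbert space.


For a maximally entangled state in d x d:
S = log2(d) = log2(402)
= 8.6511

8.6511


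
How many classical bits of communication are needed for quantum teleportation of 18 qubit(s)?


Quantum teleportation requires 2 classical bits per qubit teleported.
18 qubit(s) -> 2 * 18 = 36 classical bits

36


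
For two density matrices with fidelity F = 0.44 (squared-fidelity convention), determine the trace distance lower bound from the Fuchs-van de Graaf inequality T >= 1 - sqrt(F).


Fuchs-van de Graaf (squared-fidelity convention): 1 - sqrt(F) <= T <= sqrt(1 - F).
Lower bound: T >= 1 - sqrt(F)
sqrt(F) = sqrt(0.44) = 0.6633
T >= 1 - 0.6633
T >= 0.3367

0.3367


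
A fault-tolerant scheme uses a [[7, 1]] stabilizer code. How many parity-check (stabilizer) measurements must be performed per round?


For an [[n,k]] stabilizer code:
Number of stabilizer generators = n - k
= 7 - 1
= 6

6


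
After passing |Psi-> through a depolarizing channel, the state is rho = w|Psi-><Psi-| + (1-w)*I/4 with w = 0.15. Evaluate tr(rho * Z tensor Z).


|Psi-> = (|01> - |10>)/sqrt(2)
For the pure Bell state, <Z_A Z_B> = -1 (Bell-state Pauli correlator).
The maximally-mixed part I/4 has tr(I/4 * P tensor P) = 0 for any traceless Pauli P.
So <Z_A Z_B>_rho = w * (-1) + (1 - w) * 0
= 0.15 * (-1)
= -0.1500

-0.1500


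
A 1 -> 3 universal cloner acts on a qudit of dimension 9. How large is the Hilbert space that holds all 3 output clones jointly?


Output space = H^(tensor 3) where dim(H) = 9
dim = 9^3
= 81 (after 2 factors)
= 729 (after 3 factors)
= 729

729


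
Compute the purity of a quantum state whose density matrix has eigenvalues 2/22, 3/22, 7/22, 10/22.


tr(rho^2) = sum of eigenvalues squared
= (2/22)^2 + (3/22)^2 + (7/22)^2 + (10/22)^2
= (4 + 9 + 49 + 100) / 484
= 162/484
= 0.3347

0.3347


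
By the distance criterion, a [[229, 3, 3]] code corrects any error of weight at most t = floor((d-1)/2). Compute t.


Code parameters: [[229, 3, 3]], distance d = 3.
Number of correctable errors = floor((d-1)/2)
= floor((3 - 1)/2)
= floor(2/2)
= 1

1


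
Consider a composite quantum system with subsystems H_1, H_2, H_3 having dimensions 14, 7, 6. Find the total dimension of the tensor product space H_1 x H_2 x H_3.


dim(H_1 x H_2 x H_3) = 14 * 7 * 6
= 98 * 6
= 588

588


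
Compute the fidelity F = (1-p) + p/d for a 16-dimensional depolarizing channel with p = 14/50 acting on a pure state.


F = (1-p) + p/d
= (1 - 0.2800) + 0.2800/16
= 0.7200 + 0.0175
= 0.7375

0.7375


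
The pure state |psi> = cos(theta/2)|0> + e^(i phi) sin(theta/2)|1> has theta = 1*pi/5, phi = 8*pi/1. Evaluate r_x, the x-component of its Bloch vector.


theta = 0.6283, phi = 25.1327
r_x = sin(theta)*cos(phi) = 0.5878 * 1.0000
r_x = 0.5878

0.5878


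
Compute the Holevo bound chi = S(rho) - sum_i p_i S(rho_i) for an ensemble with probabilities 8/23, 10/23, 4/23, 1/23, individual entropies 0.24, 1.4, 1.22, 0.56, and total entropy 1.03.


chi = S(rho) - sum_i p_i * S(rho_i)
Weighted entropy = 8/23 * 0.24 + 10/23 * 1.4 + 4/23 * 1.22 + 1/23 * 0.56
= 0.9287
chi = 1.03 - 0.9287
= 0.1013

0.1013


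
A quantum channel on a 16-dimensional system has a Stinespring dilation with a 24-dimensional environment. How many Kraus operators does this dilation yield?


Tracing out the environment in an orthonormal basis {|i>_E} gives Kraus operators K_i = <i|_E U |0>_E.
Number of Kraus operators = dim(H_env) = d_env
= 24

24


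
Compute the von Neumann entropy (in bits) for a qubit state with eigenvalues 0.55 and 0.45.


S = -p*log2(p) - (1-p)*log2(1-p)
p = 0.5500, 1-p = 0.4500
= -0.5500 * log2(0.5500) - 0.4500 * log2(0.4500)
= -(-0.4744) - (-0.5184)
= 0.9928

0.9928


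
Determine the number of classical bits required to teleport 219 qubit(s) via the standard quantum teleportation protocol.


Quantum teleportation requires 2 classical bits per qubit teleported.
219 qubit(s) -> 2 * 219 = 438 classical bits

438


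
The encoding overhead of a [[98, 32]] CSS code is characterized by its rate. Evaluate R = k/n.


Code rate R = k/n
= 32/98
= 0.3265

0.3265


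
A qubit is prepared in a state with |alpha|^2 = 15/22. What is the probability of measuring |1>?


|alpha|^2 = 15/22 = 0.6818
|beta|^2 = 1 - 15/22 = 7/22 = 0.3182
P(|1>) = |beta|^2 = 0.3182

0.3182


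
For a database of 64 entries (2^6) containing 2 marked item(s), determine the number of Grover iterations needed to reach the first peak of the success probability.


After j Grover iterations the success probability is P(j) = sin^2((2j+1)*theta), where sin(theta) = sqrt(k/N).
N = 2^6 = 64, k = 2
sin(theta) = sqrt(k/N) = 0.1767766953
theta = arcsin(sqrt(k/N)) = 0.1777106008 rad
P(j) reaches its first maximum when (2j+1)*theta is as close as possible to pi/2, i.e. j = round(pi/(4*theta) - 1/2).
pi/(4*theta) - 1/2 = 3.9195
(For comparison, the common estimate pi/4 * sqrt(N/k) = 4.4429; the exact maximiser is used here.)
Optimal iterations = 4

4


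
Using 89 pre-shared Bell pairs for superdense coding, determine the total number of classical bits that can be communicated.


Superdense coding allows 2 classical bits per shared entangled pair.
89 pair(s) -> 2 * 89 = 178 classical bits

178


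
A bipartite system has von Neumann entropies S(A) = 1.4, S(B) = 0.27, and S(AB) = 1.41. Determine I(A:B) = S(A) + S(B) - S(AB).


I(A:B) = S(A) + S(B) - S(AB)
= 1.4 + 0.27 - 1.41
= 0.2600

0.2600


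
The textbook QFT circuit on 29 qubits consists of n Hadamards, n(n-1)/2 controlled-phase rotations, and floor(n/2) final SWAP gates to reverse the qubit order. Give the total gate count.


Hadamard gates: 29
Controlled rotations: n*(n-1)/2 = 29*28/2 = 406
SWAP gates: floor(n/2) = floor(29/2) = 14
Total = 29 + 406 + 14
= 449

449


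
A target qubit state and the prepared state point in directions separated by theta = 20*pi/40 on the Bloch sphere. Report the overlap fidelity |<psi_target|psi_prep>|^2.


For states separated by angle theta on Bloch sphere:
F = cos^2(theta/2)
theta = 20*pi/40 = 1.5708
theta/2 = 0.7854
cos(theta/2) = 0.7071
F = 0.5000

0.5000


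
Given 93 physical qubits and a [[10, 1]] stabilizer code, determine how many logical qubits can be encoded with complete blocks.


Each code block uses 10 physical qubits for 1 logical qubit(s).
Number of complete blocks = floor(93 / 10) = 9
Logical qubits = 9 * 1
= 9

9


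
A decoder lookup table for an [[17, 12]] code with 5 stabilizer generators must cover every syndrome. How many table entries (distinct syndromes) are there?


Each stabilizer generator gives a binary (+1 or -1) measurement outcome.
With 5 independent generators:
Total syndromes = 2^5
= 32

32


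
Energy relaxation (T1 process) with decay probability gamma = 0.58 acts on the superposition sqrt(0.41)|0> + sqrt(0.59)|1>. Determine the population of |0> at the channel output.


For amplitude damping with parameter gamma on state sqrt(a)|0> + sqrt(b)|1>:
alpha^2 = 0.41, beta^2 = 0.59
P(|0>) = alpha^2 + gamma * beta^2
= 0.41 + 0.58 * 0.59
= 0.41 + 0.3422
= 0.7522

0.7522


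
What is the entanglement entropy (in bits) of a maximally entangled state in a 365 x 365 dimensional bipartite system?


For a maximally entangled state in d x d:
S = log2(d) = log2(365)
= 8.5118

8.5118


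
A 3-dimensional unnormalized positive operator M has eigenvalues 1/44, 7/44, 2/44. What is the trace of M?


tr(M) = sum of eigenvalues
= 1/44 + 7/44 + 2/44
= 10/44
= 0.2273

0.2273


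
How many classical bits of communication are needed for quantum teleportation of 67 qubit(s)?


Quantum teleportation requires 2 classical bits per qubit teleported.
67 qubit(s) -> 2 * 67 = 134 classical bits

134


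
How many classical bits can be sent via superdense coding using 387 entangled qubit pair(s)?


Superdense coding allows 2 classical bits per shared entangled pair.
387 pair(s) -> 2 * 387 = 774 classical bits

774


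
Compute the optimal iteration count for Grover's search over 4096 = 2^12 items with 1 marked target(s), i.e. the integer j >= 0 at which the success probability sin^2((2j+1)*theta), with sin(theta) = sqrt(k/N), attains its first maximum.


After j Grover iterations the success probability is P(j) = sin^2((2j+1)*theta), where sin(theta) = sqrt(k/N).
N = 2^12 = 4096, k = 1
sin(theta) = sqrt(k/N) = 0.015625
theta = arcsin(sqrt(k/N)) = 0.01562563585 rad
P(j) reaches its first maximum when (2j+1)*theta is as close as possible to pi/2, i.e. j = round(pi/(4*theta) - 1/2).
pi/(4*theta) - 1/2 = 49.7634
(For comparison, the common estimate pi/4 * sqrt(N/k) = 50.2655; the exact maximiser is used here.)
Optimal iterations = 50

50


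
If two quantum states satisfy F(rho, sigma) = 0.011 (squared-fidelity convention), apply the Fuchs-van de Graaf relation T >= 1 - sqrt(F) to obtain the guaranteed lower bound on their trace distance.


Fuchs-van de Graaf (squared-fidelity convention): 1 - sqrt(F) <= T <= sqrt(1 - F).
Lower bound: T >= 1 - sqrt(F)
sqrt(F) = sqrt(0.011) = 0.1049
T >= 1 - 0.1049
T >= 0.8951

0.8951


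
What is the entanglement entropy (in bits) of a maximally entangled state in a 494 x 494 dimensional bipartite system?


For a maximally entangled state in d x d:
S = log2(d) = log2(494)
= 8.9484

8.9484


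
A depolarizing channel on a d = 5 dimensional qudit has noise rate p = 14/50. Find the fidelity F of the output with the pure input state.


F = (1-p) + p/d
= (1 - 0.2800) + 0.2800/5
= 0.7200 + 0.0560
= 0.7760

0.7760


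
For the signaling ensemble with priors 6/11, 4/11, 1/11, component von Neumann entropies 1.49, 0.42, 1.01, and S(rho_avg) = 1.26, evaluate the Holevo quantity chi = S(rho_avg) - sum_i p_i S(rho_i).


chi = S(rho) - sum_i p_i * S(rho_i)
Weighted entropy = 6/11 * 1.49 + 4/11 * 0.42 + 1/11 * 1.01
= 1.0573
chi = 1.26 - 1.0573
= 0.2027

0.2027


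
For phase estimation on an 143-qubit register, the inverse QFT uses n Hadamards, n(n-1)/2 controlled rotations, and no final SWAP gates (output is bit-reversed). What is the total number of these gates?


Hadamard gates: 143
Controlled rotations: n*(n-1)/2 = 143*142/2 = 10153
SWAP gates: 0 (omitted)
Total = 143 + 10153
= 10296

10296


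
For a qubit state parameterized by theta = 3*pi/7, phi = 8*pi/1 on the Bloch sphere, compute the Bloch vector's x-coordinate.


theta = 1.3464, phi = 25.1327
r_x = sin(theta)*cos(phi) = 0.9749 * 1.0000
r_x = 0.9749

0.9749


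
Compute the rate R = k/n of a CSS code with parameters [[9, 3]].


Code rate R = k/n
= 3/9
= 0.3333

0.3333


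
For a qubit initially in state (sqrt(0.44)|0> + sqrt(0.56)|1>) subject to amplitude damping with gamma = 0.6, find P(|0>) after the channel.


For amplitude damping with parameter gamma on state sqrt(a)|0> + sqrt(b)|1>:
alpha^2 = 0.44, beta^2 = 0.56
P(|0>) = alpha^2 + gamma * beta^2
= 0.44 + 0.6 * 0.56
= 0.44 + 0.3360
= 0.7760

0.7760


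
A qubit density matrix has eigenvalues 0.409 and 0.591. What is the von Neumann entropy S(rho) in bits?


S = -p*log2(p) - (1-p)*log2(1-p)
p = 0.4090, 1-p = 0.5910
= -0.4090 * log2(0.4090) - 0.5910 * log2(0.5910)
= -(-0.5275) - (-0.4484)
= 0.9760

0.9760


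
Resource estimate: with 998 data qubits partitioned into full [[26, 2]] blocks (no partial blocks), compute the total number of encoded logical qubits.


Each code block uses 26 physical qubits for 2 logical qubit(s).
Number of complete blocks = floor(998 / 26) = 38
Logical qubits = 38 * 2
= 76

76


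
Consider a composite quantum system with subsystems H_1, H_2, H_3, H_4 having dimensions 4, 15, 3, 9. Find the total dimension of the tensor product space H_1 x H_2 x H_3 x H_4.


dim(H_1 x H_2 x H_3 x H_4) = 4 * 15 * 3 * 9
= 60 * 3 * 9
= 180 * 9
= 1620

1620


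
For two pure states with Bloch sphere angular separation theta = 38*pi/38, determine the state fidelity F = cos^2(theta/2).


For states separated by angle theta on Bloch sphere:
F = cos^2(theta/2)
theta = 38*pi/38 = 3.1416
theta/2 = 1.5708
cos(theta/2) = 0.0000
F = 0.0000

0.0000


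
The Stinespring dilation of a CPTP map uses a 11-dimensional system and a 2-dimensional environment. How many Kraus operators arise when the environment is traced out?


Tracing out the environment in an orthonormal basis {|i>_E} gives Kraus operators K_i = <i|_E U |0>_E.
Number of Kraus operators = dim(H_env) = d_env
= 2

2


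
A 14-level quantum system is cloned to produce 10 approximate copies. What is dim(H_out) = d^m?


Output space = H^(tensor 10) where dim(H) = 14
dim = 14^10
= 196 (after 2 factors)
= 2744 (after 3 factors)
= 38416 (after 4 factors)
= 537824 (after 5 factors)
= 7529536 (after 6 factors)
= 105413504 (after 7 factors)
= 1475789056 (after 8 factors)
= 20661046784 (after 9 factors)
= 289254654976 (after 10 factors)
= 289254654976

289254654976


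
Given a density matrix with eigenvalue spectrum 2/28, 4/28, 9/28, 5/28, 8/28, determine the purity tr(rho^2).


tr(rho^2) = sum of eigenvalues squared
= (2/28)^2 + (4/28)^2 + (9/28)^2 + (5/28)^2 + (8/28)^2
= (4 + 16 + 81 + 25 + 64) / 784
= 190/784
= 0.2423

0.2423


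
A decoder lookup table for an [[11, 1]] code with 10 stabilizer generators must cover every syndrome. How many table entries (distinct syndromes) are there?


Each stabilizer generator gives a binary (+1 or -1) measurement outcome.
With 10 independent generators:
Total syndromes = 2^10
= 1024

1024


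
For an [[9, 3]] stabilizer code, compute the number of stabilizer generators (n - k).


For an [[n,k]] stabilizer code:
Number of stabilizer generators = n - k
= 9 - 3
= 6

6


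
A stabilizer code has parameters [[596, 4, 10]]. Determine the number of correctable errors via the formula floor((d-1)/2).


Code parameters: [[596, 4, 10]], distance d = 10.
Number of correctable errors = floor((d-1)/2)
= floor((10 - 1)/2)
= floor(9/2)
= 4

4


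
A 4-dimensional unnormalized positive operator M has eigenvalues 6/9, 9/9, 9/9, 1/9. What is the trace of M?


tr(M) = sum of eigenvalues
= 6/9 + 9/9 + 9/9 + 1/9
= 25/9
= 2.7778

2.7778


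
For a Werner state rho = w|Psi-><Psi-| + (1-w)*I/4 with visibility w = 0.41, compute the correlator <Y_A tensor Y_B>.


|Psi-> = (|01> - |10>)/sqrt(2)
For the pure Bell state, <Y_A Y_B> = -1 (Bell-state Pauli correlator).
The maximally-mixed part I/4 has tr(I/4 * P tensor P) = 0 for any traceless Pauli P.
So <Y_A Y_B>_rho = w * (-1) + (1 - w) * 0
= 0.41 * (-1)
= -0.4100

-0.4100


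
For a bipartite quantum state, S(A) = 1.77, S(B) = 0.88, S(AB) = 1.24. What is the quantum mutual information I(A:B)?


I(A:B) = S(A) + S(B) - S(AB)
= 1.77 + 0.88 - 1.24
= 1.4100

1.4100


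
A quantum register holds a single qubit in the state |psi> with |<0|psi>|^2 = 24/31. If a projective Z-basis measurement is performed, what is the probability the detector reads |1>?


|alpha|^2 = 24/31 = 0.7742
|beta|^2 = 1 - 24/31 = 7/31 = 0.2258
P(|1>) = |beta|^2 = 0.2258

0.2258


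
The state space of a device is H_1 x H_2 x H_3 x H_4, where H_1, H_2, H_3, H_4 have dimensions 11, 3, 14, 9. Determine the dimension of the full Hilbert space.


dim(H_1 x H_2 x H_3 x H_4) = 11 * 3 * 14 * 9
= 33 * 14 * 9
= 462 * 9
= 4158

4158
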